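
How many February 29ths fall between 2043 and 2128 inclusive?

21

Years divisible by 4: 2044, 2048, …, 2128 — 22 in all.
Of these, 2100 is divisible by 100 but not 400, so not leap.
Leap years: 22 − 1 = 21.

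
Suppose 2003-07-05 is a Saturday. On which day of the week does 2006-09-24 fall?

Day-of-year of July 5, 2003: 186.
Day-of-year of September 24, 2006: 267.
2003 has 365 days, so 365 − 186 = 179 days remain in 2003.
Full years: 2004: 366; 2005: 365. Sum = 731.
Total: 179 + 731 + 267 = 1177 days.
1177 mod 7 = 1, so 1 day after Saturday is Sunday.

Sunday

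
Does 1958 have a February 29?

1958 is not a leap year.

No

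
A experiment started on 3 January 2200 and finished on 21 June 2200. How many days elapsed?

January 2200: 31 − 3 = 28 days remain.
Then February 2200 (28), March (31), April (30), May (31): 28 + 31 + 30 + 31 = 120 days.
June 1–21, 2200: 21 days.
Total: 28 + 120 + 21 = 169 days.

169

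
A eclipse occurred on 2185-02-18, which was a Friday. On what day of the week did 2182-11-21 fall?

Count forward from the earlier date (November 21, 2182) to the later (February 18, 2185):
Day-of-year of November 21, 2182: 325.
Day-of-year of February 18, 2185: 49.
2182 has 365 days, so 365 − 325 = 40 days remain in 2182.
Full years: 2183: 365; 2184: 366. Sum = 731.
Total: 40 + 731 + 49 = 820 days.
820 mod 7 = 1, so 1 day before Friday is Thursday.

Thursday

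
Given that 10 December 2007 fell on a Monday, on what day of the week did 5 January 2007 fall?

Friday

Count forward from the earlier date (January 5, 2007) to the later (December 10, 2007):
January 2007: 31 − 5 = 26 days remain.
Then 10 full months totalling 303 days.
December 1–10, 2007: 10 days.
Total: 26 + 303 + 10 = 339 days.
339 mod 7 = 3, so 3 days before Monday is Friday.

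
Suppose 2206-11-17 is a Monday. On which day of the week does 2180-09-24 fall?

Count forward from the earlier date (September 24, 2180) to the later (November 17, 2206):
From September 24, 2180 to September 24, 2206: 26 years, of which 5 contain a Feb 29 — 21×365 + 5×366 = 9495 days.
(2200 is not a leap year (divisible by 100 but not 400).)
September 2206: 30 − 24 = 6 days remain.
Then October (31): 31 days.
November 1–17, 2206: 17 days.
Residual: 54 days.
Total: 9549 days.
9549 mod 7 = 1, so 1 day before Monday is Sunday.

Sunday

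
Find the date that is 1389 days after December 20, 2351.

October 9, 2355

Count 1389 days after December 20, 2351:
Day-of-year of December 20, 2351: 354.
Day-of-year of October 9, 2355: 282.
2351 has 365 days, so 365 − 354 = 11 days remain in 2351.
Full years: 2352: 366; 2353: 365; 2354: 365. Sum = 1096.
Total: 11 + 1096 + 282 = 1389 days.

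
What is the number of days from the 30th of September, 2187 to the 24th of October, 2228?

Day-of-year of September 30, 2187: 273.
Day-of-year of October 24, 2228: 298.
2187 has 365 days, so 365 − 273 = 92 days remain in 2187.
Full years 2188–2227: 31 common + 9 leap = 31×365 + 9×366 = 14609 days.
Total: 92 + 14609 + 298 = 14999 days.

14999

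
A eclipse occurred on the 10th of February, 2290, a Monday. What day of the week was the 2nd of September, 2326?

Thursday

From February 10, 2290 to February 10, 2326: 36 years, of which 8 contain a Feb 29 — 28×365 + 8×366 = 13148 days.
(2300 is not a leap year (divisible by 100 but not 400).)
February 2326: 28 − 10 = 18 days remain (2326 is not a leap year, so February has 28 days).
Then March (31), April (30), May (31), June (30), July (31), August (31): 31 + 30 + 31 + 30 + 31 + 31 = 184 days.
September 1–2, 2326: 2 days.
Residual: 204 days.
Total: 13352 days.
13352 mod 7 = 3, so 3 days after Monday is Thursday.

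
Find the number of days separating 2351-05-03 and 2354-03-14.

May 3, 2351 → May 3, 2352: 366 days (2352 is a leap year).
May 3, 2352 → May 3, 2353: 365 days.
May 2353: 31 − 3 = 28 days remain.
Then 9 full months totalling 273 days.
March 1–14, 2354: 14 days.
Residual: 315 days.
Total: 1046 days.

1046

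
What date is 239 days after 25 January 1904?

20 September 1904

Count 239 days after January 25, 1904:
January 1904: 31 − 25 = 6 days remain.
Then February 1904 (29), March (31), April (30), May (31), June (30), July (31), August (31): 29 + 31 + 30 + 31 + 30 + 31 + 31 = 213 days.
September 1–20, 1904: 20 days.
Total: 6 + 213 + 20 = 239 days.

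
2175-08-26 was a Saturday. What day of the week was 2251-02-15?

Saturday

From August 26, 2175 to August 26, 2250: 75 years, of which 18 contain a Feb 29 — 57×365 + 18×366 = 27393 days.
(2200 is not a leap year (divisible by 100 but not 400).)
August 2250: 31 − 26 = 5 days remain.
Then September (30), October (31), November (30), December (31), January (31): 30 + 31 + 30 + 31 + 31 = 153 days.
February 1–15, 2251: 15 days (2251 is not a leap year).
Residual: 173 days.
Total: 27566 days.
27566 is a multiple of 7, so 2251-02-15 falls on the same weekday: Saturday.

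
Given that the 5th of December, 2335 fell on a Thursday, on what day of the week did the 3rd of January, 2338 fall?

Monday

December 5, 2335 → December 5, 2336: 366 days (2336 is a leap year).
December 5, 2336 → December 5, 2337: 365 days.
December 2337: 31 − 5 = 26 days remain.
January 1–3, 2338: 3 days.
Residual: 29 days.
Total: 760 days.
760 mod 7 = 4, so 4 days after Thursday is Monday.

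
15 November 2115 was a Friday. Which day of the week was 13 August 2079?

Sunday

Count forward from the earlier date (August 13, 2079) to the later (November 15, 2115):
From August 13, 2079 to August 13, 2115: 36 years, of which 8 contain a Feb 29 — 28×365 + 8×366 = 13148 days.
(2100 is not a leap year (divisible by 100 but not 400).)
August 2115: 31 − 13 = 18 days remain.
Then September (30), October (31): 30 + 31 = 61 days.
November 1–15, 2115: 15 days.
Residual: 94 days.
Total: 13242 days.
13242 mod 7 = 5, so 5 days before Friday is Sunday.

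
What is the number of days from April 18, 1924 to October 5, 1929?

1996

April 18, 1924 → April 18, 1925: 365 days.
April 18, 1925 → April 18, 1926: 365 days.
April 18, 1926 → April 18, 1927: 365 days.
April 18, 1927 → April 18, 1928: 366 days (1928 is a leap year).
April 18, 1928 → April 18, 1929: 365 days.
April 1929: 30 − 18 = 12 days remain.
Then May (31), June (30), July (31), August (31), September (30): 31 + 30 + 31 + 31 + 30 = 153 days.
October 1–5, 1929: 5 days.
Residual: 170 days.
Total: 1996 days.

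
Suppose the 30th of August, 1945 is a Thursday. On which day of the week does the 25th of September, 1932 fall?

Sunday

Count forward from the earlier date (September 25, 1932) to the later (August 30, 1945):
Day-of-year of September 25, 1932: 269.
Day-of-year of August 30, 1945: 242.
1932 has 366 days, so 366 − 269 = 97 days remain in 1932.
Full years 1933–1944: 9 common + 3 leap = 9×365 + 3×366 = 4383 days.
Total: 97 + 4383 + 242 = 4722 days.
4722 mod 7 = 4, so 4 days before Thursday is Sunday.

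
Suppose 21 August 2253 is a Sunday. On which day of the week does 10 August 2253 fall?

Wednesday

Count forward from the earlier date (August 10, 2253) to the later (August 21, 2253):
Within August 2253: 21 − 10 = 11 days.
11 mod 7 = 4, so 4 days before Sunday is Wednesday.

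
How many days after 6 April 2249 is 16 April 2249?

10

Within April 2249: 16 − 6 = 10 days.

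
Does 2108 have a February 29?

Yes

2108 is a leap year.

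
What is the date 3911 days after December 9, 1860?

August 25, 1871

Count 3911 days after December 9, 1860:
Day-of-year of December 9, 1860: 344.
Day-of-year of August 25, 1871: 237.
1860 has 366 days, so 366 − 344 = 22 days remain in 1860.
Full years 1861–1870: 8 common + 2 leap = 8×365 + 2×366 = 3652 days.
Total: 22 + 3652 + 237 = 3911 days.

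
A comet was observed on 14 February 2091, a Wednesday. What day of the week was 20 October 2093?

February 14, 2091 → February 14, 2092: 365 days.
February 14, 2092 → February 14, 2093: 366 days (2092 is a leap year).
February 2093: 28 − 14 = 14 days remain (2093 is not a leap year, so February has 28 days).
Then March (31), April (30), May (31), June (30), July (31), August (31), September (30): 31 + 30 + 31 + 30 + 31 + 31 + 30 = 214 days.
October 1–20, 2093: 20 days.
Residual: 248 days.
Total: 979 days.
979 mod 7 = 6, so 6 days after Wednesday is Tuesday.

Tuesday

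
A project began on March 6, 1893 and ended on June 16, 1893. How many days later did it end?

March 1893: 31 − 6 = 25 days remain.
Then April (30), May (31): 30 + 31 = 61 days.
June 1–16, 1893: 16 days.
Total: 25 + 61 + 16 = 102 days.

102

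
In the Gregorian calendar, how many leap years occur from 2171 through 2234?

Years divisible by 4: 2172, 2176, …, 2232 — 16 in all.
Of these, 2200 is divisible by 100 but not 400, so not leap.
Leap years: 16 − 1 = 15.

15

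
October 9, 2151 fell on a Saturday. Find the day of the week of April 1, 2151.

Thursday

Count forward from the earlier date (April 1, 2151) to the later (October 9, 2151):
April 2151: 30 − 1 = 29 days remain.
Then May (31), June (30), July (31), August (31), September (30): 31 + 30 + 31 + 31 + 30 = 153 days.
October 1–9, 2151: 9 days.
Total: 29 + 153 + 9 = 191 days.
191 mod 7 = 2, so 2 days before Saturday is Thursday.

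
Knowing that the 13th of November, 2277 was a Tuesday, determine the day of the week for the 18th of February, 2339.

Day-of-year of November 13, 2277: 317.
Day-of-year of February 18, 2339: 49.
2277 has 365 days, so 365 − 317 = 48 days remain in 2277.
Full years 2278–2338: 47 common + 14 leap = 47×365 + 14×366 = 22279 days.
Total: 48 + 22279 + 49 = 22376 days.
22376 mod 7 = 4, so 4 days after Tuesday is Saturday.

Saturday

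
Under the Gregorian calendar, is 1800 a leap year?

No

1800 is not a leap year (divisible by 100 but not 400).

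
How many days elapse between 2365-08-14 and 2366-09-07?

Day-of-year of August 14, 2365: 226.
Day-of-year of September 7, 2366: 250.
2365 has 365 days, so 365 − 226 = 139 days remain in 2365.
Total: 139 + 250 = 389 days.

389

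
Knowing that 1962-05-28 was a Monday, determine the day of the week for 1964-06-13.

Saturday

May 28, 1962 → May 28, 1963: 365 days.
May 28, 1963 → May 28, 1964: 366 days (1964 is a leap year).
May 1964: 31 − 28 = 3 days remain.
June 1–13, 1964: 13 days.
Residual: 16 days.
Total: 747 days.
747 mod 7 = 5, so 5 days after Monday is Saturday.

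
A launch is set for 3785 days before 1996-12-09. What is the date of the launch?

1986-07-30

Count 3785 days before December 9, 1996:
Day-of-year of July 30, 1986: 211.
Day-of-year of December 9, 1996: 344.
1986 has 365 days, so 365 − 211 = 154 days remain in 1986.
Full years 1987–1995: 7 common + 2 leap = 7×365 + 2×366 = 3287 days.
Total: 154 + 3287 + 344 = 3785 days.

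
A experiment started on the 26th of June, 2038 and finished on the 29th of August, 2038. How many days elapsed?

64

June 2038: 30 − 26 = 4 days remain.
Then July (31): 31 days.
August 1–29, 2038: 29 days.
Total: 4 + 31 + 29 = 64 days.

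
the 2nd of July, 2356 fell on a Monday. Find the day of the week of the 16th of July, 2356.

Monday

Within July 2356: 16 − 2 = 14 days.
14 is a multiple of 7, so the 16th of July, 2356 falls on the same weekday: Monday.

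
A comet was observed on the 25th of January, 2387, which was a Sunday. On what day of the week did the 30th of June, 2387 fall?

January 2387: 31 − 25 = 6 days remain.
Then February 2387 (28), March (31), April (30), May (31): 28 + 31 + 30 + 31 = 120 days.
June 1–30, 2387: 30 days.
Total: 6 + 120 + 30 = 156 days.
156 mod 7 = 2, so 2 days after Sunday is Tuesday.

Tuesday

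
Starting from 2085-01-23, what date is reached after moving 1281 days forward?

2088-07-27

Count 1281 days after January 23, 2085:
January 23, 2085 → January 23, 2086: 365 days.
January 23, 2086 → January 23, 2087: 365 days.
January 23, 2087 → January 23, 2088: 365 days.
January 2088: 31 − 23 = 8 days remain.
Then February 2088 (29), March (31), April (30), May (31), June (30): 29 + 31 + 30 + 31 + 30 = 151 days.
July 1–27, 2088: 27 days.
Residual: 186 days.
Total: 1281 days.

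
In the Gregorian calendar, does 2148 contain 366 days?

2148 is a leap year.

Yes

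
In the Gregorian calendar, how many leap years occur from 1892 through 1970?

19

Years divisible by 4: 1892, 1896, …, 1968 — 20 in all.
Of these, 1900 is divisible by 100 but not 400, so not leap.
Leap years: 20 − 1 = 19.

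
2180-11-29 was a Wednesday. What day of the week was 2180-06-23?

Friday

Count forward from the earlier date (June 23, 2180) to the later (November 29, 2180):
June 2180: 30 − 23 = 7 days remain.
Then July (31), August (31), September (30), October (31): 31 + 31 + 30 + 31 = 123 days.
November 1–29, 2180: 29 days.
Total: 7 + 123 + 29 = 159 days.
159 mod 7 = 5, so 5 days before Wednesday is Friday.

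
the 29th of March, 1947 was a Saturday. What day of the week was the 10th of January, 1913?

Friday

Count forward from the earlier date (January 10, 1913) to the later (March 29, 1947):
Day-of-year of January 10, 1913: 10.
Day-of-year of March 29, 1947: 88.
1913 has 365 days, so 365 − 10 = 355 days remain in 1913.
Full years 1914–1946: 25 common + 8 leap = 25×365 + 8×366 = 12053 days.
Total: 355 + 12053 + 88 = 12496 days.
12496 mod 7 = 1, so 1 day before Saturday is Friday.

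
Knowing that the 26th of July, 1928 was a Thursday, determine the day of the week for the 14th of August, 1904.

Sunday

Count forward from the earlier date (August 14, 1904) to the later (July 26, 1928):
Day-of-year of August 14, 1904: 227.
Day-of-year of July 26, 1928: 208.
1904 has 366 days, so 366 − 227 = 139 days remain in 1904.
Full years 1905–1927: 18 common + 5 leap = 18×365 + 5×366 = 8400 days.
Total: 139 + 8400 + 208 = 8747 days.
8747 mod 7 = 4, so 4 days before Thursday is Sunday.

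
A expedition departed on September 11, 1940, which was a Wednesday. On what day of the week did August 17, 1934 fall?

Count forward from the earlier date (August 17, 1934) to the later (September 11, 1940):
Day-of-year of August 17, 1934: 229.
Day-of-year of September 11, 1940: 255.
1934 has 365 days, so 365 − 229 = 136 days remain in 1934.
Full years: 1935: 365; 1936: 366; 1937: 365; 1938: 365; 1939: 365. Sum = 1826.
Total: 136 + 1826 + 255 = 2217 days.
2217 mod 7 = 5, so 5 days before Wednesday is Friday.

Friday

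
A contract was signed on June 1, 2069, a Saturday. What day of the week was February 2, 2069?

Count forward from the earlier date (February 2, 2069) to the later (June 1, 2069):
February 2069: 28 − 2 = 26 days remain (2069 is not a leap year, so February has 28 days).
Then March (31), April (30), May (31): 31 + 30 + 31 = 92 days.
June 1, 2069: 1 day.
Total: 26 + 92 + 1 = 119 days.
119 is a multiple of 7, so February 2, 2069 falls on the same weekday: Saturday.

Saturday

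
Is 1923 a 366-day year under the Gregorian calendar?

No

1923 is not a leap year.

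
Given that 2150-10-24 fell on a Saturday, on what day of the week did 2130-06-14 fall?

Wednesday

Count forward from the earlier date (June 14, 2130) to the later (October 24, 2150):
Day-of-year of June 14, 2130: 165.
Day-of-year of October 24, 2150: 297.
2130 has 365 days, so 365 − 165 = 200 days remain in 2130.
Full years 2131–2149: 14 common + 5 leap = 14×365 + 5×366 = 6940 days.
Total: 200 + 6940 + 297 = 7437 days.
7437 mod 7 = 3, so 3 days before Saturday is Wednesday.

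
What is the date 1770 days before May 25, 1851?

July 20, 1846

Count 1770 days before May 25, 1851:
July 20, 1846 → July 20, 1847: 365 days.
July 20, 1847 → July 20, 1848: 366 days (1848 is a leap year).
July 20, 1848 → July 20, 1849: 365 days.
July 20, 1849 → July 20, 1850: 365 days.
July 1850: 31 − 20 = 11 days remain.
Then 9 full months totalling 273 days.
May 1–25, 1851: 25 days.
Residual: 309 days.
Total: 1770 days.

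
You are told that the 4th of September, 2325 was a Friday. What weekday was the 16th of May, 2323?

Count forward from the earlier date (May 16, 2323) to the later (September 4, 2325):
May 2323: 31 − 16 = 15 days remain.
Then 27 full months totalling 823 days.
September 1–4, 2325: 4 days.
Total: 15 + 823 + 4 = 842 days.
842 mod 7 = 2, so 2 days before Friday is Wednesday.

Wednesday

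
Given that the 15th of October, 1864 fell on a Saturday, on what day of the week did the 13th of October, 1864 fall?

Count forward from the earlier date (October 13, 1864) to the later (October 15, 1864):
Within October 1864: 15 − 13 = 2 days.
2 mod 7 = 2, so 2 days before Saturday is Thursday.

Thursday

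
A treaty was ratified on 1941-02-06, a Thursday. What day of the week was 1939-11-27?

Monday

Count forward from the earlier date (November 27, 1939) to the later (February 6, 1941):
November 1939: 30 − 27 = 3 days remain.
Then 14 full months totalling 428 days.
February 1–6, 1941: 6 days (1941 is not a leap year).
Total: 3 + 428 + 6 = 437 days.
437 mod 7 = 3, so 3 days before Thursday is Monday.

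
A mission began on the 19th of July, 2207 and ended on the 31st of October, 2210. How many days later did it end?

Day-of-year of July 19, 2207: 200.
Day-of-year of October 31, 2210: 304.
2207 has 365 days, so 365 − 200 = 165 days remain in 2207.
Full years: 2208: 366; 2209: 365. Sum = 731.
Total: 165 + 731 + 304 = 1200 days.

1200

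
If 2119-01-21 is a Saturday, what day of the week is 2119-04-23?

Sunday

January 2119: 31 − 21 = 10 days remain.
Then February 2119 (28), March (31): 28 + 31 = 59 days.
April 1–23, 2119: 23 days.
Total: 10 + 59 + 23 = 92 days.
92 mod 7 = 1, so 1 day after Saturday is Sunday.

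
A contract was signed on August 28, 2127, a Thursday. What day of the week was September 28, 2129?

Wednesday

Day-of-year of August 28, 2127: 240.
Day-of-year of September 28, 2129: 271.
2127 has 365 days, so 365 − 240 = 125 days remain in 2127.
Full years: 2128: 366. Sum = 366.
Total: 125 + 366 + 271 = 762 days.
762 mod 7 = 6, so 6 days after Thursday is Wednesday.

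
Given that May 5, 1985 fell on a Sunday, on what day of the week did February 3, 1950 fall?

Friday

Count forward from the earlier date (February 3, 1950) to the later (May 5, 1985):
Day-of-year of February 3, 1950: 34.
Day-of-year of May 5, 1985: 125.
1950 has 365 days, so 365 − 34 = 331 days remain in 1950.
Full years 1951–1984: 25 common + 9 leap = 25×365 + 9×366 = 12419 days.
Total: 331 + 12419 + 125 = 12875 days.
12875 mod 7 = 2, so 2 days before Sunday is Friday.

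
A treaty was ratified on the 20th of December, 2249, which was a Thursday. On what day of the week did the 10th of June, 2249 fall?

Count forward from the earlier date (June 10, 2249) to the later (December 20, 2249):
June 2249: 30 − 10 = 20 days remain.
Then July (31), August (31), September (30), October (31), November (30): 31 + 31 + 30 + 31 + 30 = 153 days.
December 1–20, 2249: 20 days.
Total: 20 + 153 + 20 = 193 days.
193 mod 7 = 4, so 4 days before Thursday is Sunday.

Sunday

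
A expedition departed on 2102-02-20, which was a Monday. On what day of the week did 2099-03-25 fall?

Count forward from the earlier date (March 25, 2099) to the later (February 20, 2102):
Day-of-year of March 25, 2099: 84.
Day-of-year of February 20, 2102: 51.
2099 has 365 days, so 365 − 84 = 281 days remain in 2099.
Full years: 2100: 365; 2101: 365. Sum = 730.
Total: 281 + 730 + 51 = 1062 days.
1062 mod 7 = 5, so 5 days before Monday is Wednesday.

Wednesday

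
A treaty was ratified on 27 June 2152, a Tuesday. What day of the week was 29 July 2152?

Saturday

June 2152: 30 − 27 = 3 days remain.
July 1–29, 2152: 29 days.
Total: 3 + 29 = 32 days.
32 mod 7 = 4, so 4 days after Tuesday is Saturday.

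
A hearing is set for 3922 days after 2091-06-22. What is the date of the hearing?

2102-03-19

Count 3922 days after June 22, 2091:
Day-of-year of June 22, 2091: 173.
Day-of-year of March 19, 2102: 78.
2091 has 365 days, so 365 − 173 = 192 days remain in 2091.
Full years 2092–2101: 8 common + 2 leap = 8×365 + 2×366 = 3652 days.
Total: 192 + 3652 + 78 = 3922 days.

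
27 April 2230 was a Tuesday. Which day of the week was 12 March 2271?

Sunday

Day-of-year of April 27, 2230: 117.
Day-of-year of March 12, 2271: 71.
2230 has 365 days, so 365 − 117 = 248 days remain in 2230.
Full years 2231–2270: 30 common + 10 leap = 30×365 + 10×366 = 14610 days.
Total: 248 + 14610 + 71 = 14929 days.
14929 mod 7 = 5, so 5 days after Tuesday is Sunday.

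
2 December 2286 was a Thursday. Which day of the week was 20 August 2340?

Tuesday

From December 2, 2286 to December 2, 2339: 53 years, of which 12 contain a Feb 29 — 41×365 + 12×366 = 19357 days.
(2300 is not a leap year (divisible by 100 but not 400).)
December 2339: 31 − 2 = 29 days remain.
Then January (31), February 2340 (29), March (31), April (30), May (31), June (30), July (31): 31 + 29 + 31 + 30 + 31 + 30 + 31 = 213 days.
August 1–20, 2340: 20 days.
Residual: 262 days.
Total: 19619 days.
19619 mod 7 = 5, so 5 days after Thursday is Tuesday.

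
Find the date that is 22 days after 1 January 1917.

23 January 1917

Count 22 days after January 1, 1917:
Within January 1917: 23 − 1 = 22 days.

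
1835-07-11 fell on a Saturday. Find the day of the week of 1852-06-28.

From July 11, 1835 to July 11, 1851: 16 years, of which 4 contain a Feb 29 — 12×365 + 4×366 = 5844 days.
July 1851: 31 − 11 = 20 days remain.
Then 10 full months totalling 305 days.
June 1–28, 1852: 28 days.
Residual: 353 days.
Total: 6197 days.
6197 mod 7 = 2, so 2 days after Saturday is Monday.

Monday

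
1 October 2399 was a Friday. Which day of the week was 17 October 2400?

Tuesday

Day-of-year of October 1, 2399: 274.
Day-of-year of October 17, 2400: 291.
2399 has 365 days, so 365 − 274 = 91 days remain in 2399.
Total: 91 + 291 = 382 days.
382 mod 7 = 4, so 4 days after Friday is Tuesday.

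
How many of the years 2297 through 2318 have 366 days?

Years divisible by 4 in [2297, 2318]: 2300, 2304, 2308, 2312, 2316.
Of these, 2300 is divisible by 100 but not 400, so not leap.
Leap years: 5 − 1 = 4.

4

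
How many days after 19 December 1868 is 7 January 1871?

December 19, 1868 → December 19, 1869: 365 days.
December 19, 1869 → December 19, 1870: 365 days.
December 1870: 31 − 19 = 12 days remain.
January 1–7, 1871: 7 days.
Residual: 19 days.
Total: 749 days.

749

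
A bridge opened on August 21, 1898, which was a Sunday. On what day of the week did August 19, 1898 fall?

Friday

Count forward from the earlier date (August 19, 1898) to the later (August 21, 1898):
Within August 1898: 21 − 19 = 2 days.
2 mod 7 = 2, so 2 days before Sunday is Friday.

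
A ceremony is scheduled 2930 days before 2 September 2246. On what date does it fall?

25 August 2238

Count 2930 days before September 2, 2246:
Day-of-year of August 25, 2238: 237.
Day-of-year of September 2, 2246: 245.
2238 has 365 days, so 365 − 237 = 128 days remain in 2238.
Full years 2239–2245: 5 common + 2 leap = 5×365 + 2×366 = 2557 days.
Total: 128 + 2557 + 245 = 2930 days.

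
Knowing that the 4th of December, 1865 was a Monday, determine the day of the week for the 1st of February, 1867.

Friday

Day-of-year of December 4, 1865: 338.
Day-of-year of February 1, 1867: 32.
1865 has 365 days, so 365 − 338 = 27 days remain in 1865.
Full years: 1866: 365. Sum = 365.
Total: 27 + 365 + 32 = 424 days.
424 mod 7 = 4, so 4 days after Monday is Friday.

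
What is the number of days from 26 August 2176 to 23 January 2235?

21333

From August 26, 2176 to August 26, 2234: 58 years, of which 13 contain a Feb 29 — 45×365 + 13×366 = 21183 days.
(2200 is not a leap year (divisible by 100 but not 400).)
August 2234: 31 − 26 = 5 days remain.
Then September (30), October (31), November (30), December (31): 30 + 31 + 30 + 31 = 122 days.
January 1–23, 2235: 23 days.
Residual: 150 days.
Total: 21333 days.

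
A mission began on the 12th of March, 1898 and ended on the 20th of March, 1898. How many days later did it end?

8

Within March 1898: 20 − 12 = 8 days.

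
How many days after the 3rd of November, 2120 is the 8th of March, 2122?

490

Day-of-year of November 3, 2120: 308.
Day-of-year of March 8, 2122: 67.
2120 has 366 days, so 366 − 308 = 58 days remain in 2120.
Full years: 2121: 365. Sum = 365.
Total: 58 + 365 + 67 = 490 days.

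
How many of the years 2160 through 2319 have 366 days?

38

Years divisible by 4: 2160, 2164, …, 2316 — 40 in all.
Of these, 2200, 2300 are divisible by 100 but not 400, so not leap.
Leap years: 40 − 2 = 38.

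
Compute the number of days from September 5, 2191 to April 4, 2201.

Day-of-year of September 5, 2191: 248.
Day-of-year of April 4, 2201: 94.
2191 has 365 days, so 365 − 248 = 117 days remain in 2191.
Full years 2192–2200: 7 common + 2 leap = 7×365 + 2×366 = 3287 days.
Total: 117 + 3287 + 94 = 3498 days.

3498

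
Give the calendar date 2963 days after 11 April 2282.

22 May 2290

Count 2963 days after April 11, 2282:
From April 11, 2282 to April 11, 2290: 8 years, of which 2 contain a Feb 29 — 6×365 + 2×366 = 2922 days.
April 2290: 30 − 11 = 19 days remain.
May 1–22, 2290: 22 days.
Residual: 41 days.
Total: 2963 days.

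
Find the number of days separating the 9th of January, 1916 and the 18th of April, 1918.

830

January 9, 1916 → January 9, 1917: 366 days (1916 is a leap year).
January 9, 1917 → January 9, 1918: 365 days.
January 1918: 31 − 9 = 22 days remain.
Then February 1918 (28), March (31): 28 + 31 = 59 days.
April 1–18, 1918: 18 days.
Residual: 99 days.
Total: 830 days.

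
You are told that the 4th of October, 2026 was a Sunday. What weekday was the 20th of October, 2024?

Sunday

Count forward from the earlier date (October 20, 2024) to the later (October 4, 2026):
Day-of-year of October 20, 2024: 294.
Day-of-year of October 4, 2026: 277.
2024 has 366 days, so 366 − 294 = 72 days remain in 2024.
Full years: 2025: 365. Sum = 365.
Total: 72 + 365 + 277 = 714 days.
714 is a multiple of 7, so the 20th of October, 2024 falls on the same weekday: Sunday.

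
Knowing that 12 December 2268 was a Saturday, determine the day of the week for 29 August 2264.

Count forward from the earlier date (August 29, 2264) to the later (December 12, 2268):
August 29, 2264 → August 29, 2265: 365 days.
August 29, 2265 → August 29, 2266: 365 days.
August 29, 2266 → August 29, 2267: 365 days.
August 29, 2267 → August 29, 2268: 366 days (2268 is a leap year).
August 2268: 31 − 29 = 2 days remain.
Then September (30), October (31), November (30): 30 + 31 + 30 = 91 days.
December 1–12, 2268: 12 days.
Residual: 105 days.
Total: 1566 days.
1566 mod 7 = 5, so 5 days before Saturday is Monday.

Monday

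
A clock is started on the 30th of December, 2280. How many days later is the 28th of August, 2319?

From December 30, 2280 to December 30, 2318: 38 years, of which 8 contain a Feb 29 — 30×365 + 8×366 = 13878 days.
(2300 is not a leap year (divisible by 100 but not 400).)
December 2318: 31 − 30 = 1 day remains.
Then January (31), February 2319 (28), March (31), April (30), May (31), June (30), July (31): 31 + 28 + 31 + 30 + 31 + 30 + 31 = 212 days.
August 1–28, 2319: 28 days.
Residual: 241 days.
Total: 14119 days.

14119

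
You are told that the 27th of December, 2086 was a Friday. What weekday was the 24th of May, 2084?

Count forward from the earlier date (May 24, 2084) to the later (December 27, 2086):
May 2084: 31 − 24 = 7 days remain.
Then 30 full months totalling 913 days.
December 1–27, 2086: 27 days.
Total: 7 + 913 + 27 = 947 days.
947 mod 7 = 2, so 2 days before Friday is Wednesday.

Wednesday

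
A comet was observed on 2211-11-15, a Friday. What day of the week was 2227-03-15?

Day-of-year of November 15, 2211: 319.
Day-of-year of March 15, 2227: 74.
2211 has 365 days, so 365 − 319 = 46 days remain in 2211.
Full years 2212–2226: 11 common + 4 leap = 11×365 + 4×366 = 5479 days.
Total: 46 + 5479 + 74 = 5599 days.
5599 mod 7 = 6, so 6 days after Friday is Thursday.

Thursday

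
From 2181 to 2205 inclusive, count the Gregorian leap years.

Years divisible by 4 in [2181, 2205]: 2184, 2188, 2192, 2196, 2200, 2204.
Of these, 2200 is divisible by 100 but not 400, so not leap.
Leap years: 6 − 1 = 5.

5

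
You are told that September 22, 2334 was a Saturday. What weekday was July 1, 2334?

Sunday

Count forward from the earlier date (July 1, 2334) to the later (September 22, 2334):
July 2334: 31 − 1 = 30 days remain.
Then August (31): 31 days.
September 1–22, 2334: 22 days.
Total: 30 + 31 + 22 = 83 days.
83 mod 7 = 6, so 6 days before Saturday is Sunday.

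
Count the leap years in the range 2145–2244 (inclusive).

24

Years divisible by 4: 2148, 2152, …, 2244 — 25 in all.
Of these, 2200 is divisible by 100 but not 400, so not leap.
Leap years: 25 − 1 = 24.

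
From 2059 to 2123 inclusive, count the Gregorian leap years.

15

Years divisible by 4: 2060, 2064, …, 2120 — 16 in all.
Of these, 2100 is divisible by 100 but not 400, so not leap.
Leap years: 16 − 1 = 15.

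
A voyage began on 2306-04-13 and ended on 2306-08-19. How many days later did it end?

April 2306: 30 − 13 = 17 days remain.
Then May (31), June (30), July (31): 31 + 30 + 31 = 92 days.
August 1–19, 2306: 19 days.
Total: 17 + 92 + 19 = 128 days.

128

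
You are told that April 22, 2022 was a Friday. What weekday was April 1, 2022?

Friday

Count forward from the earlier date (April 1, 2022) to the later (April 22, 2022):
Within April 2022: 22 − 1 = 21 days.
21 is a multiple of 7, so April 1, 2022 falls on the same weekday: Friday.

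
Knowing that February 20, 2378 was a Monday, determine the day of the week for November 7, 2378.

February 2378: 28 − 20 = 8 days remain (2378 is not a leap year, so February has 28 days).
Then March (31), April (30), May (31), June (30), July (31), August (31), September (30), October (31): 31 + 30 + 31 + 30 + 31 + 31 + 30 + 31 = 245 days.
November 1–7, 2378: 7 days.
Total: 8 + 245 + 7 = 260 days.
260 mod 7 = 1, so 1 day after Monday is Tuesday.

Tuesday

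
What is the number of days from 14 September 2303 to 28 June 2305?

Day-of-year of September 14, 2303: 257.
Day-of-year of June 28, 2305: 179.
2303 has 365 days, so 365 − 257 = 108 days remain in 2303.
Full years: 2304: 366. Sum = 366.
Total: 108 + 366 + 179 = 653 days.

653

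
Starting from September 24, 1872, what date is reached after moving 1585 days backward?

May 23, 1868

Count 1585 days before September 24, 1872:
Day-of-year of May 23, 1868: 144.
Day-of-year of September 24, 1872: 268.
1868 has 366 days, so 366 − 144 = 222 days remain in 1868.
Full years: 1869: 365; 1870: 365; 1871: 365. Sum = 1095.
Total: 222 + 1095 + 268 = 1585 days.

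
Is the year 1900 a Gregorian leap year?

1900 is not a leap year (divisible by 100 but not 400).

No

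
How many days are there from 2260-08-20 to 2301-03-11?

14812

From August 20, 2260 to August 20, 2300: 40 years, of which 9 contain a Feb 29 — 31×365 + 9×366 = 14609 days.
(2300 is not a leap year (divisible by 100 but not 400).)
August 2300: 31 − 20 = 11 days remain.
Then September (30), October (31), November (30), December (31), January (31), February 2301 (28): 30 + 31 + 30 + 31 + 31 + 28 = 181 days.
March 1–11, 2301: 11 days.
Residual: 203 days.
Total: 14812 days.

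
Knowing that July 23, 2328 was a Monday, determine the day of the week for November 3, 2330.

July 2328: 31 − 23 = 8 days remain.
Then 27 full months totalling 822 days.
November 1–3, 2330: 3 days.
Total: 8 + 822 + 3 = 833 days.
833 is a multiple of 7, so November 3, 2330 falls on the same weekday: Monday.

Monday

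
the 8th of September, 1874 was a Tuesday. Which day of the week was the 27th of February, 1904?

Day-of-year of September 8, 1874: 251.
Day-of-year of February 27, 1904: 58.
1874 has 365 days, so 365 − 251 = 114 days remain in 1874.
Full years 1875–1903: 23 common + 6 leap = 23×365 + 6×366 = 10591 days.
Total: 114 + 10591 + 58 = 10763 days.
10763 mod 7 = 4, so 4 days after Tuesday is Saturday.

Saturday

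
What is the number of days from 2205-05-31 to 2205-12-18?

201

May 2205: 31 − 31 = 0 days remain.
Then June (30), July (31), August (31), September (30), October (31), November (30): 30 + 31 + 31 + 30 + 31 + 30 = 183 days.
December 1–18, 2205: 18 days.
Total: 0 + 183 + 18 = 201 days.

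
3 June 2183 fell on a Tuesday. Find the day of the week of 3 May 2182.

Count forward from the earlier date (May 3, 2182) to the later (June 3, 2183):
May 3, 2182 → May 3, 2183: 365 days.
May 2183: 31 − 3 = 28 days remain.
June 1–3, 2183: 3 days.
Residual: 31 days.
Total: 396 days.
396 mod 7 = 4, so 4 days before Tuesday is Friday.

Friday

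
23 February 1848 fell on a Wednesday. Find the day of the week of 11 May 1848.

February 1848: 29 − 23 = 6 days remain (1848 is a leap year, so February has 29 days).
Then March (31), April (30): 31 + 30 = 61 days.
May 1–11, 1848: 11 days.
Total: 6 + 61 + 11 = 78 days.
78 mod 7 = 1, so 1 day after Wednesday is Thursday.

Thursday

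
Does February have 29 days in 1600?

1600 is a leap year (divisible by 400).

Yes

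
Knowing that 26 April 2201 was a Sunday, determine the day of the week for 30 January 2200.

Count forward from the earlier date (January 30, 2200) to the later (April 26, 2201):
January 30, 2200 → January 30, 2201: 365 days (2200 is not a leap year (divisible by 100 but not 400)).
January 2201: 31 − 30 = 1 day remains.
Then February 2201 (28), March (31): 28 + 31 = 59 days.
April 1–26, 2201: 26 days.
Residual: 86 days.
Total: 451 days.
451 mod 7 = 3, so 3 days before Sunday is Thursday.

Thursday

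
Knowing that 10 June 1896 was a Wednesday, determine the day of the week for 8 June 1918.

From June 10, 1896 to June 10, 1917: 21 years, of which 4 contain a Feb 29 — 17×365 + 4×366 = 7669 days.
(1900 is not a leap year (divisible by 100 but not 400).)
June 1917: 30 − 10 = 20 days remain.
Then 11 full months totalling 335 days.
June 1–8, 1918: 8 days.
Residual: 363 days.
Total: 8032 days.
8032 mod 7 = 3, so 3 days after Wednesday is Saturday.

Saturday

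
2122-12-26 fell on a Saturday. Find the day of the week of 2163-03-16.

Wednesday

From December 26, 2122 to December 26, 2162: 40 years, of which 10 contain a Feb 29 — 30×365 + 10×366 = 14610 days.
December 2162: 31 − 26 = 5 days remain.
Then January (31), February 2163 (28): 31 + 28 = 59 days.
March 1–16, 2163: 16 days.
Residual: 80 days.
Total: 14690 days.
14690 mod 7 = 4, so 4 days after Saturday is Wednesday.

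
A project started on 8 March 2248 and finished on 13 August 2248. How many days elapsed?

158

March 2248: 31 − 8 = 23 days remain.
Then April (30), May (31), June (30), July (31): 30 + 31 + 30 + 31 = 122 days.
August 1–13, 2248: 13 days.
Total: 23 + 122 + 13 = 158 days.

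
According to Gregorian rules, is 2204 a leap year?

Yes

2204 is a leap year.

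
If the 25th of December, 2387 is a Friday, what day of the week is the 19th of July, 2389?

December 25, 2387 → December 25, 2388: 366 days (2388 is a leap year).
December 2388: 31 − 25 = 6 days remain.
Then January (31), February 2389 (28), March (31), April (30), May (31), June (30): 31 + 28 + 31 + 30 + 31 + 30 = 181 days.
July 1–19, 2389: 19 days.
Residual: 206 days.
Total: 572 days.
572 mod 7 = 5, so 5 days after Friday is Wednesday.

Wednesday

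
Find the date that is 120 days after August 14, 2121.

December 12, 2121

Count 120 days after August 14, 2121:
August 2121: 31 − 14 = 17 days remain.
Then September (30), October (31), November (30): 30 + 31 + 30 = 91 days.
December 1–12, 2121: 12 days.
Total: 17 + 91 + 12 = 120 days.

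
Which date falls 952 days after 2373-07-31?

2376-03-09

Count 952 days after July 31, 2373:
July 31, 2373 → July 31, 2374: 365 days.
July 31, 2374 → July 31, 2375: 365 days.
July 2375: 31 − 31 = 0 days remain.
Then August (31), September (30), October (31), November (30), December (31), January (31), February 2376 (29): 31 + 30 + 31 + 30 + 31 + 31 + 29 = 213 days.
March 1–9, 2376: 9 days.
Residual: 222 days.
Total: 952 days.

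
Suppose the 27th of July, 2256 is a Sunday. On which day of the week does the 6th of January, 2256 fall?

Sunday

Count forward from the earlier date (January 6, 2256) to the later (July 27, 2256):
January 2256: 31 − 6 = 25 days remain.
Then February 2256 (29), March (31), April (30), May (31), June (30): 29 + 31 + 30 + 31 + 30 = 151 days.
July 1–27, 2256: 27 days.
Total: 25 + 151 + 27 = 203 days.
203 is a multiple of 7, so the 6th of January, 2256 falls on the same weekday: Sunday.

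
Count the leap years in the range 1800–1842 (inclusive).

10

Years divisible by 4 in [1800, 1842]: 1800, 1804, 1808, 1812, 1816, 1820, 1824, 1828, 1832, 1836, 1840.
Of these, 1800 is divisible by 100 but not 400, so not leap.
Leap years: 11 − 1 = 10.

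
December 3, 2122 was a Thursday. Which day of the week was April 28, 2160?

Monday

From December 3, 2122 to December 3, 2159: 37 years, of which 9 contain a Feb 29 — 28×365 + 9×366 = 13514 days.
December 2159: 31 − 3 = 28 days remain.
Then January (31), February 2160 (29), March (31): 31 + 29 + 31 = 91 days.
April 1–28, 2160: 28 days.
Residual: 147 days.
Total: 13661 days.
13661 mod 7 = 4, so 4 days after Thursday is Monday.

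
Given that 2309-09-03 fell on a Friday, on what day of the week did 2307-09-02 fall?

Count forward from the earlier date (September 2, 2307) to the later (September 3, 2309):
September 2307: 30 − 2 = 28 days remain.
Then 23 full months totalling 701 days.
September 1–3, 2309: 3 days.
Total: 28 + 701 + 3 = 732 days.
732 mod 7 = 4, so 4 days before Friday is Monday.

Monday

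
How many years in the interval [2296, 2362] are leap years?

Years divisible by 4: 2296, 2300, …, 2360 — 17 in all.
Of these, 2300 is divisible by 100 but not 400, so not leap.
Leap years: 17 − 1 = 16.

16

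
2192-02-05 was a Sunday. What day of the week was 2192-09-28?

Friday

February 2192: 29 − 5 = 24 days remain (2192 is a leap year, so February has 29 days).
Then March (31), April (30), May (31), June (30), July (31), August (31): 31 + 30 + 31 + 30 + 31 + 31 = 184 days.
September 1–28, 2192: 28 days.
Total: 24 + 184 + 28 = 236 days.
236 mod 7 = 5, so 5 days after Sunday is Friday.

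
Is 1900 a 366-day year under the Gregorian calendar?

No

1900 is not a leap year (divisible by 100 but not 400).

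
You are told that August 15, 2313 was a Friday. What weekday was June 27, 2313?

Friday

Count forward from the earlier date (June 27, 2313) to the later (August 15, 2313):
June 2313: 30 − 27 = 3 days remain.
Then July (31): 31 days.
August 1–15, 2313: 15 days.
Total: 3 + 31 + 15 = 49 days.
49 is a multiple of 7, so June 27, 2313 falls on the same weekday: Friday.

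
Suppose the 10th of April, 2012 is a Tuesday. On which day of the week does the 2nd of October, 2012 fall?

April 2012: 30 − 10 = 20 days remain.
Then May (31), June (30), July (31), August (31), September (30): 31 + 30 + 31 + 31 + 30 = 153 days.
October 1–2, 2012: 2 days.
Total: 20 + 153 + 2 = 175 days.
175 is a multiple of 7, so the 2nd of October, 2012 falls on the same weekday: Tuesday.

Tuesday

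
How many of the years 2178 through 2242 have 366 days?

Years divisible by 4: 2180, 2184, …, 2240 — 16 in all.
Of these, 2200 is divisible by 100 but not 400, so not leap.
Leap years: 16 − 1 = 15.

15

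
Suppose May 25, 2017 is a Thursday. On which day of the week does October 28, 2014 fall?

Tuesday

Count forward from the earlier date (October 28, 2014) to the later (May 25, 2017):
Day-of-year of October 28, 2014: 301.
Day-of-year of May 25, 2017: 145.
2014 has 365 days, so 365 − 301 = 64 days remain in 2014.
Full years: 2015: 365; 2016: 366. Sum = 731.
Total: 64 + 731 + 145 = 940 days.
940 mod 7 = 2, so 2 days before Thursday is Tuesday.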